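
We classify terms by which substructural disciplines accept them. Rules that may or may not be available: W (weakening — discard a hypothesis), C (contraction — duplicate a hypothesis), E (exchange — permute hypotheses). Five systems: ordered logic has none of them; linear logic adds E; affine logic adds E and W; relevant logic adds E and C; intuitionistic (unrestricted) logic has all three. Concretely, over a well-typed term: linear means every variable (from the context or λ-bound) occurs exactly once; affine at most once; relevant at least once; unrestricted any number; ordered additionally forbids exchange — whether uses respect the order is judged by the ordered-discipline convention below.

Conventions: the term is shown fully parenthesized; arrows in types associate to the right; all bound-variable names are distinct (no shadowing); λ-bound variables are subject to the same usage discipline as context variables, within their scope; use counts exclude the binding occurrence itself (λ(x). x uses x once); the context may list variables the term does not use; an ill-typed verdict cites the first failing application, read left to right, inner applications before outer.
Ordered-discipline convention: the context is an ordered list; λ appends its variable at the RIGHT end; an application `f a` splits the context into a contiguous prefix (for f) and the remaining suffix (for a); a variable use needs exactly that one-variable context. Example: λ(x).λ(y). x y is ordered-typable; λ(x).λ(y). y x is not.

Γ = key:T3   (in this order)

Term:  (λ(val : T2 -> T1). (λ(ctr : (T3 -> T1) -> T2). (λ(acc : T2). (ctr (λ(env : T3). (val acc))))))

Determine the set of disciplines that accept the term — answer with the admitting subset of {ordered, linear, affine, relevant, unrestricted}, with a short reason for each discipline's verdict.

admitted by: affine, unrestricted
counts: key ×0, val (bound) ×1, ctr (bound) ×1, acc (bound) ×1, env (bound) ×0
left-to-right use order: ctr, val, acc
typing: well-typed — term : (T2 -> T1) -> ((T3 -> T1) -> T2) -> T2 -> T2
ordered: ✗ — needs weakening: key, env unused
linear: ✗ — needs weakening: key, env unused
affine: ✓ — key, val, ctr, acc, env: no repeats, contraction unneeded
relevant: ✗ — needs weakening: key, env unused
unrestricted: ✓ — type-checks ((T2 -> T1) -> ((T3 -> T1) -> T2) -> T2 -> T2) and nothing is barred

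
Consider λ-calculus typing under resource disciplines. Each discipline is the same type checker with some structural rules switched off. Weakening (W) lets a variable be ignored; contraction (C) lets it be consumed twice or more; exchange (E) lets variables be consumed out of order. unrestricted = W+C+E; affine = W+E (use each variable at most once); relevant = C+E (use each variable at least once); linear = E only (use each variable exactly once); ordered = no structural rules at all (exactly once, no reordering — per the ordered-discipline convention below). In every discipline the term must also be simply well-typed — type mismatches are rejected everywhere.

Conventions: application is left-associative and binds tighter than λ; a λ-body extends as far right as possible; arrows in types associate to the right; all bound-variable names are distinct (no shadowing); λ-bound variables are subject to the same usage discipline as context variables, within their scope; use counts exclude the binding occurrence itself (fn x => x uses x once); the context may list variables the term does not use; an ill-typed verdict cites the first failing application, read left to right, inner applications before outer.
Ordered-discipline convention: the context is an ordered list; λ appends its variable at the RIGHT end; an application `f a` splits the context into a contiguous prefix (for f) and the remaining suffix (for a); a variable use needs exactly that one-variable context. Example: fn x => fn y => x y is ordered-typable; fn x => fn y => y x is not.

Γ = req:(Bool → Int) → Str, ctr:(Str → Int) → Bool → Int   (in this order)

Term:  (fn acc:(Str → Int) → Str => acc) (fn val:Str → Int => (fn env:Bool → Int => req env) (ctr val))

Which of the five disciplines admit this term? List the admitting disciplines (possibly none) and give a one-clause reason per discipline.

admitting disciplines: ordered, linear, affine, relevant, unrestricted
variable uses: req: 1×; ctr: 1×; acc (bound): 1×; val (bound): 1×; env (bound): 1×
use order (left to right): acc, req, env, ctr, val
typing: the term checks, with type (Str → Int) → Str
ordered: ✓, req, ctr, acc, val, env: once each, no exchange needed
linear: ✓, exactly-once usage across req, ctr, acc, val, env
affine: ✓, none of req, ctr, acc, val, env used more than once
relevant: ✓, none of req, ctr, acc, val, env goes unused
unrestricted: ✓, well-typed at (Str → Int) → Str; no restrictions here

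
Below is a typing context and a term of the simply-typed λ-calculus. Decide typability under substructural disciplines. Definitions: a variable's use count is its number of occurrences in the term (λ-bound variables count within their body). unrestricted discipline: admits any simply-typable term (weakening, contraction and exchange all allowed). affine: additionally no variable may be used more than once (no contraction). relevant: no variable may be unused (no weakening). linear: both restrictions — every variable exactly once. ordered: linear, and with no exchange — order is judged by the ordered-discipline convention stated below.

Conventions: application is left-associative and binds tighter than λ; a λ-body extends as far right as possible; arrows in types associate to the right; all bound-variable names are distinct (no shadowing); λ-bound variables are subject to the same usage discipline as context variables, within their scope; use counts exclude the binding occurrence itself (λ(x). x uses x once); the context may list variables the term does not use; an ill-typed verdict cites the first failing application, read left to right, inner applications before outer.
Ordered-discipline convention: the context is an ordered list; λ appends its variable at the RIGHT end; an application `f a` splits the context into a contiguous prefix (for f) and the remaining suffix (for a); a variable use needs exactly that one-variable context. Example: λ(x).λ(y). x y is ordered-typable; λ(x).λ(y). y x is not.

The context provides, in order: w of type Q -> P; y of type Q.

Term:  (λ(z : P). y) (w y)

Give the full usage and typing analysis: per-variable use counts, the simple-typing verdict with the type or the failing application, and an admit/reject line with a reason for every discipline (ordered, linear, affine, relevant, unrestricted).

counts: w ×1; y ×2; z (λ-bound) ×0
left-to-right use order: y, w, y
typing: well-typed — term : Q
ordered ✗ (y ×2 used more than once (contraction); z left unused)
linear ✗ (y ×2 used more than once (contraction); z left unused)
affine ✗ (y ×2 used more than once (contraction))
relevant ✗ (z left unused)
unrestricted ✓ (type-checks (Q) and nothing is barred)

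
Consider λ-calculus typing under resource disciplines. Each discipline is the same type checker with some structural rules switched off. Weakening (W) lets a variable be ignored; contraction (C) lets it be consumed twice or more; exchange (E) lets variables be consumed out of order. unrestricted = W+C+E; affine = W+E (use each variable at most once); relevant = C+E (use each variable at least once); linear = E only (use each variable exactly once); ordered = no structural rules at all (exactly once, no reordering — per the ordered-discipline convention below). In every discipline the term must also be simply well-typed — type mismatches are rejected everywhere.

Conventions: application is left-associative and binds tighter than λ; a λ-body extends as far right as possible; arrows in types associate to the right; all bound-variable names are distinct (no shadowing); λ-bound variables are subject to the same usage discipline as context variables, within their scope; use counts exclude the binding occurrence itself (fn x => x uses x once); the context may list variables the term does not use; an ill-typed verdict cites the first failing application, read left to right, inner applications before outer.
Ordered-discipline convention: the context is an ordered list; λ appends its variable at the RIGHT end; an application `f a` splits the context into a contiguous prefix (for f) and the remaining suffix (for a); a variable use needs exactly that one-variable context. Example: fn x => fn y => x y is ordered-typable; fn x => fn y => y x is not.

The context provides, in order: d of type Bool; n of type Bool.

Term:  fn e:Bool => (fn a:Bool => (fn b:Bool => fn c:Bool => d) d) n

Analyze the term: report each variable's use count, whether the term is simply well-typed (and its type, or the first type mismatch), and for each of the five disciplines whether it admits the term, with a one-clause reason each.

variable uses: d: 2; n: 1; e (λ-bound): 0; a (λ-bound): 0; b (λ-bound): 0; c (λ-bound): 0
uses in reading order: d, d, n
typing: well-typed at Bool -> Bool -> Bool
ordered ✗ (repeated use of d ×2; unused: e, a, b, c — weakening required)
linear ✗ (repeated use of d ×2; unused: e, a, b, c — weakening required)
affine ✗ (repeated use of d ×2)
relevant ✗ (unused: e, a, b, c — weakening required)
unrestricted ✓ (type-checks (Bool -> Bool -> Bool) and nothing is barred)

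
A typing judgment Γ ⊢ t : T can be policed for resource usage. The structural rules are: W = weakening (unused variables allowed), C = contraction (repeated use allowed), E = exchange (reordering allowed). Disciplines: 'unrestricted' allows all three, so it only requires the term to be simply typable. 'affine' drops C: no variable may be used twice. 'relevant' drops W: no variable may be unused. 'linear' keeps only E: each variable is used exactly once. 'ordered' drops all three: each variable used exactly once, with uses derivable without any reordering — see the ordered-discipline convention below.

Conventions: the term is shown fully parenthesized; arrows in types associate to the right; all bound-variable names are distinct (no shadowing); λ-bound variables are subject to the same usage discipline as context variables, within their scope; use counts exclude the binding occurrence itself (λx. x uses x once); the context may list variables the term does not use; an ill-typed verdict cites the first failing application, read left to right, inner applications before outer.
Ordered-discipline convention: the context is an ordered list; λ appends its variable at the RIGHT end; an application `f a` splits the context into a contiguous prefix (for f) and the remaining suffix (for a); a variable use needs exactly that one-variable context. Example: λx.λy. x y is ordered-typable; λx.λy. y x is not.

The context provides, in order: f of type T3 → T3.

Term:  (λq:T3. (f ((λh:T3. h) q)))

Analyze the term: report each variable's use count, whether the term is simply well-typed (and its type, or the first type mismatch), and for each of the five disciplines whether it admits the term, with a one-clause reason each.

use counts: f: 1×; q (bound): 1×; h (bound): 1×
uses in reading order: f, h, q
typing: the term checks, with type T3 → T3
ordered: ✓ — f, q, h: once each, no exchange needed
linear: ✓ — f, q, h: one use apiece
affine: ✓ — none of f, q, h used more than once
relevant: ✓ — at least one use each (f, q, h)
unrestricted: ✓ — well-typed at T3 → T3; no restrictions here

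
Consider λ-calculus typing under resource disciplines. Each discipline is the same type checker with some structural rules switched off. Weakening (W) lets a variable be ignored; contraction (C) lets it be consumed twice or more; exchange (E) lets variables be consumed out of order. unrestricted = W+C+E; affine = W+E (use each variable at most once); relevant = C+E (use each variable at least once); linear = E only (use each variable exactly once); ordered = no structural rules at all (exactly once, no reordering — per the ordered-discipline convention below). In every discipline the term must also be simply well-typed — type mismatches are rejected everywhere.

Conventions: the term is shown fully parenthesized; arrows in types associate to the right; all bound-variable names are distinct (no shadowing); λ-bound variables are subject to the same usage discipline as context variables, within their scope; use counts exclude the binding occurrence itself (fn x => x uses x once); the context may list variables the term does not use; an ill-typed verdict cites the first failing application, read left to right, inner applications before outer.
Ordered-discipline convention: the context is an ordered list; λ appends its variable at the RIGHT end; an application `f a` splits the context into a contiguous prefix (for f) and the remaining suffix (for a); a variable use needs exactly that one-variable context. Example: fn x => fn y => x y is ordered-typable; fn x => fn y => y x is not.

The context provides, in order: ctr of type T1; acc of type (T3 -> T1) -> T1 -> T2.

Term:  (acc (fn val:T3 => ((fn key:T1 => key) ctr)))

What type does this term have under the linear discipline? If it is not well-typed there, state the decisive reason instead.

not well-typed under linear — unused: val — weakening required
usage: ctr=1; acc=1; val [bound]=0; key [bound]=1
use order (left to right): acc, key, ctr
typing: ✓ — T1 -> T2
all disciplines: ordered ✗ | linear ✗ | affine ✓ | relevant ✗ | unrestricted ✓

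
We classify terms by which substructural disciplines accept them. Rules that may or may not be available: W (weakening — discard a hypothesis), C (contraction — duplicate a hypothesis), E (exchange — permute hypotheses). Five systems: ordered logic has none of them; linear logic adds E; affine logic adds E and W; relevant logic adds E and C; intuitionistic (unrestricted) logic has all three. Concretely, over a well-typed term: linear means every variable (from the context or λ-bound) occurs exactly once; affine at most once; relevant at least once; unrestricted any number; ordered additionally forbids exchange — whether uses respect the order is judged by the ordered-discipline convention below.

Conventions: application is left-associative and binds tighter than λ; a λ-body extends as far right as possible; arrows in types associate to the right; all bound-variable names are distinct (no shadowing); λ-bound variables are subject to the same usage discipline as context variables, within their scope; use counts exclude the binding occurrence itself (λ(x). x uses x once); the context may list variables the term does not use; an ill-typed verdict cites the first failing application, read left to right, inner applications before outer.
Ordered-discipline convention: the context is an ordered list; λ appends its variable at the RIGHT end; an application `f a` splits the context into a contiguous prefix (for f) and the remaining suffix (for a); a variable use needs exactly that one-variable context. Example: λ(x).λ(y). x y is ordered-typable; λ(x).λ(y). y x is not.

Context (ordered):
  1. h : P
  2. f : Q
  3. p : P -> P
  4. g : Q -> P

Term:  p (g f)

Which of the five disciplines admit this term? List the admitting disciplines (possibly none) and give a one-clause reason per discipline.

admitting disciplines: affine, unrestricted
usage: h: 0; f: 1; p: 1; g: 1
uses in reading order: p, g, f
typing: well-typed at P
ordered: ✗, h left unused
linear: ✗, h left unused
affine: ✓, none of h, f, p, g used more than once
relevant: ✗, h left unused
unrestricted: ✓, type-checks (P) and nothing is barred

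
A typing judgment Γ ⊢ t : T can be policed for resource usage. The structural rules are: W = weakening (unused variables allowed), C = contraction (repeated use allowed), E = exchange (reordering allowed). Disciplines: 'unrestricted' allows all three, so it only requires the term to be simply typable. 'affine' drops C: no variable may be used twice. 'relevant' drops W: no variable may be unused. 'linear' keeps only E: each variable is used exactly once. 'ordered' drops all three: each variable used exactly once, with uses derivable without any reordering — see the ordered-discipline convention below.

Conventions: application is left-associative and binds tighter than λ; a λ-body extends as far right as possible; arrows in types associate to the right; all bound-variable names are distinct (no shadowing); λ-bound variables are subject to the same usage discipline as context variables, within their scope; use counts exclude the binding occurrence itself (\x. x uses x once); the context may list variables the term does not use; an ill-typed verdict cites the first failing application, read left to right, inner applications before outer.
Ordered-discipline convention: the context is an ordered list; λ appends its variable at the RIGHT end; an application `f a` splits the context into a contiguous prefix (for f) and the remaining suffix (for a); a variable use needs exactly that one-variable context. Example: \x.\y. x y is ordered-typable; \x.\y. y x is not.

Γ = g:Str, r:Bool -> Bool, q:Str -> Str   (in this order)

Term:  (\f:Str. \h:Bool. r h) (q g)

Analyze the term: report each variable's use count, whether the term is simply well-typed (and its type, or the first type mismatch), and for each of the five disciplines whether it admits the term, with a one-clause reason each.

usage: g=1; r=1; q=1; f (bound)=0; h (bound)=1
order of uses: r, h, q, g
typing: well-typed — term : Bool -> Bool
ordered ✗ (needs weakening: f unused)
linear ✗ (needs weakening: f unused)
affine ✓ (none of g, r, q, f, h used more than once)
relevant ✗ (needs weakening: f unused)
unrestricted ✓ (type-checks (Bool -> Bool) and nothing is barred)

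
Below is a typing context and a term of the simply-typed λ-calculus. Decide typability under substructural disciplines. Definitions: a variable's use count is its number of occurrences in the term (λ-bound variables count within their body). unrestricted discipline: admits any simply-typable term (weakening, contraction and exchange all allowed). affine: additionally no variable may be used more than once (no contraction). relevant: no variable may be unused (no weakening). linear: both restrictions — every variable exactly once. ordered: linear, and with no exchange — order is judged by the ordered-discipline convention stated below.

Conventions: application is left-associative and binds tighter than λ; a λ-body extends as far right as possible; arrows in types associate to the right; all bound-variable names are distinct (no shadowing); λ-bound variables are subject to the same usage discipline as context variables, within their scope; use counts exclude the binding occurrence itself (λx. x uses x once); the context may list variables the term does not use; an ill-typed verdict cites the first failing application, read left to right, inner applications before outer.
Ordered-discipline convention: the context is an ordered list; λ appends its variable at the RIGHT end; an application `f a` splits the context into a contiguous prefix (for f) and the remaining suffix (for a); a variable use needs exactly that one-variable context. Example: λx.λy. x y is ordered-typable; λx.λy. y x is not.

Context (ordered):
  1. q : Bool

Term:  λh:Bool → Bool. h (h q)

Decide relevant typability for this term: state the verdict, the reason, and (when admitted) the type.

yes — every one of q, h appears; term : (Bool → Bool) → Bool
variable uses: q ×1; h (bound) ×2
use order (left to right): h, h, q
typing: well-typed — term : (Bool → Bool) → Bool
per-discipline verdicts: ordered ✗, linear ✗, affine ✗, relevant ✓, unrestricted ✓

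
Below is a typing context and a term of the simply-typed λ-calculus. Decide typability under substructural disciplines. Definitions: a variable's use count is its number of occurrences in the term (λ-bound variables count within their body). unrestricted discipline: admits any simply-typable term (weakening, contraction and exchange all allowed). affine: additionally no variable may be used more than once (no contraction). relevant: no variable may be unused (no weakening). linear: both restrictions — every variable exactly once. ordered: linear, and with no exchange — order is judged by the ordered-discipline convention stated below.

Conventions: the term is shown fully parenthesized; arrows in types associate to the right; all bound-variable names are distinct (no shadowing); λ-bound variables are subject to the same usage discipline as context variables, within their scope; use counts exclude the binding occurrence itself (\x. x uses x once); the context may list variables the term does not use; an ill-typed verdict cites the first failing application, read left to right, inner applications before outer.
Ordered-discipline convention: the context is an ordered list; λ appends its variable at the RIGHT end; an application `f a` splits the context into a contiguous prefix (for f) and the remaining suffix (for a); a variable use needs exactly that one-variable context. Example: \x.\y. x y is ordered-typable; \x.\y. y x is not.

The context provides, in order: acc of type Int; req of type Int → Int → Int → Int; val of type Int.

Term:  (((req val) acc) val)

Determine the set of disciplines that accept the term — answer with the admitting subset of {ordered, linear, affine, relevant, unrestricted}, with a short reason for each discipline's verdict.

admitting disciplines: relevant, unrestricted
use counts: acc=1, req=1, val=2
uses in reading order: req, val, acc, val
typing: the term checks, with type Int
ordered: ✗ — repeated use of val ×2
linear: ✗ — repeated use of val ×2
affine: ✗ — repeated use of val ×2
relevant: ✓ — at least one use each (acc, req, val)
unrestricted: ✓ — simply typable at Int; W, C, E all held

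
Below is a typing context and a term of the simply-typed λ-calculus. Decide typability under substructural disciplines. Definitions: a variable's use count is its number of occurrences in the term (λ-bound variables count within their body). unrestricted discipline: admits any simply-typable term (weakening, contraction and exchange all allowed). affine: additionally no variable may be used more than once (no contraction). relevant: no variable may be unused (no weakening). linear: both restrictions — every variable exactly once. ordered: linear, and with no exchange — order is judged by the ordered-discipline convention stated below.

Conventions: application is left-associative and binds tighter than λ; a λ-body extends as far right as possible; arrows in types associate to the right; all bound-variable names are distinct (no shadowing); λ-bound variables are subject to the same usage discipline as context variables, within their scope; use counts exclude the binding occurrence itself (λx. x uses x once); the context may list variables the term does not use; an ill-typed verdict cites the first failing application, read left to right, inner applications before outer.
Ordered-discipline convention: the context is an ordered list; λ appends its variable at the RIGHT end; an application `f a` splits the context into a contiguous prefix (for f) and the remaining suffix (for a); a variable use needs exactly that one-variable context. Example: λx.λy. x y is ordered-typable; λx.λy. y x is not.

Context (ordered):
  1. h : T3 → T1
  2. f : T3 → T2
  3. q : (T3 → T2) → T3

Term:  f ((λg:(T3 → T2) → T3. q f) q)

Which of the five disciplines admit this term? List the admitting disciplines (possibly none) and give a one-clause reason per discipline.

accepted by: unrestricted
usage: h=0, f=2, q=2, g (bound)=0
use order (left to right): f, q, f, q
typing: ✓ — T2
ordered: ✗ — f ×2, q ×2 used more than once (contraction); unused: h, g — weakening required
linear: ✗ — f ×2, q ×2 used more than once (contraction); unused: h, g — weakening required
affine: ✗ — f ×2, q ×2 used more than once (contraction)
relevant: ✗ — unused: h, g — weakening required
unrestricted: ✓ — well-typed at T2; no restrictions here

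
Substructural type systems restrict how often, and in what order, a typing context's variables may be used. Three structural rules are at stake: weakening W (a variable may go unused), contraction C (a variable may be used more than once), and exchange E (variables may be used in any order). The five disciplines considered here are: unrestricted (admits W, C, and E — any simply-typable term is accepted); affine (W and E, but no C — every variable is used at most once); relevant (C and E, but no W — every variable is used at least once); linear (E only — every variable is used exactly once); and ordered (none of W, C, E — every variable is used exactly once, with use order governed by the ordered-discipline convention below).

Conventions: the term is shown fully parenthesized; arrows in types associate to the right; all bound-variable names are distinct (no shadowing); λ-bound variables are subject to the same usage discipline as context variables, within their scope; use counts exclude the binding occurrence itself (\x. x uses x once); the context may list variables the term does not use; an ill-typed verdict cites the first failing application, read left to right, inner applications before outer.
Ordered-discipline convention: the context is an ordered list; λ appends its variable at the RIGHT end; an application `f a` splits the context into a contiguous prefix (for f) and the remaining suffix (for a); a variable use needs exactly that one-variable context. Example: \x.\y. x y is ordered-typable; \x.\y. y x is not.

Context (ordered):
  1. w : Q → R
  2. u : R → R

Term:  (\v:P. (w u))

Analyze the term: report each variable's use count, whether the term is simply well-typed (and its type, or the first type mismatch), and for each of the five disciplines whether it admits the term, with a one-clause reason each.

variable uses: w: 1, u: 1, v [bound]: 0
order of uses: w, u
typing: ill-typed: an application expects Q but receives R → R
ordered: ✗ — not simply typable
linear: ✗ — fails simple typing
affine: ✗ — a type mismatch blocks all five
relevant: ✗ — the type mismatch rejects it
unrestricted: ✗ — not simply typable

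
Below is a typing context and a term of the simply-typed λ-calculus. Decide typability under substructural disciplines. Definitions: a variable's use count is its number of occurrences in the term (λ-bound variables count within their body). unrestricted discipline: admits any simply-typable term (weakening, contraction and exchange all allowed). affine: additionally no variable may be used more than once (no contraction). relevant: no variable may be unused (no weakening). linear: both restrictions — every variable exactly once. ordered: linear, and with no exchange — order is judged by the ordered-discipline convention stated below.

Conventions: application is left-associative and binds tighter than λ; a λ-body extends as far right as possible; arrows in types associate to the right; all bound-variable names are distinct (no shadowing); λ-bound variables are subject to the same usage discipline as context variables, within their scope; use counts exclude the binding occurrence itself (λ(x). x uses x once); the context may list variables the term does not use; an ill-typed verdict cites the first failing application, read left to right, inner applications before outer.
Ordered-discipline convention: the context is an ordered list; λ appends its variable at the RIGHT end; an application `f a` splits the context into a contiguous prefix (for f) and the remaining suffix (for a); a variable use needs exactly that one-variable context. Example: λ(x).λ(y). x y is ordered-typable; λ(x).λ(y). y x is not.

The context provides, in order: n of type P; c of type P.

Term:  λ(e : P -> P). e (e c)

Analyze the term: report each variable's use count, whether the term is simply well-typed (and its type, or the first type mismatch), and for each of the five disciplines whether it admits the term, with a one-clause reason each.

use counts: n=0, c=1, e (bound)=2
use order (left to right): e, e, c
typing: ✓ — (P -> P) -> P
ordered: ✗ — repeated use of e ×2; n left unused
linear: ✗ — repeated use of e ×2; n left unused
affine: ✗ — repeated use of e ×2
relevant: ✗ — n left unused
unrestricted: ✓ — simply typable at (P -> P) -> P; W, C, E all held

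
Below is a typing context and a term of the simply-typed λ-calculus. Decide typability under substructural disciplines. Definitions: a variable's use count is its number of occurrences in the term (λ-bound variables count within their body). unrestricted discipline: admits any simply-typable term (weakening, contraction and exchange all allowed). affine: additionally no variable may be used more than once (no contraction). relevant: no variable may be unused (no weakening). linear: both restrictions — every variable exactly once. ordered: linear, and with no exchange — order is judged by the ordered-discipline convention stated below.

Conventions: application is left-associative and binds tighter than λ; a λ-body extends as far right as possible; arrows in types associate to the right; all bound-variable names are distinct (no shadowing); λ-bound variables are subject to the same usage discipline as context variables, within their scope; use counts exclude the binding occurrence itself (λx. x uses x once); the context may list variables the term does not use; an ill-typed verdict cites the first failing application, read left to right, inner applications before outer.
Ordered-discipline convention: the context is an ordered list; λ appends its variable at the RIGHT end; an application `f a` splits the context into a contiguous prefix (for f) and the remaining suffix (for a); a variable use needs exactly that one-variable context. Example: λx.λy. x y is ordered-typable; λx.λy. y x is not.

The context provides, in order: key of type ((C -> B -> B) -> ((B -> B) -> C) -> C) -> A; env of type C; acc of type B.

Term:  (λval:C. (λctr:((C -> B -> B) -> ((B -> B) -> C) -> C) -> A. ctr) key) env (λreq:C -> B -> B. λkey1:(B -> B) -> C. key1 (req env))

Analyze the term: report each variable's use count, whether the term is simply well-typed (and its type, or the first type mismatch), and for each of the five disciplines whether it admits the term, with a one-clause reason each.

use counts: key: 1; env: 2; acc: 0; val [bound]: 0; ctr [bound]: 1; req [bound]: 1; key1 [bound]: 1
left-to-right use order: ctr, key, env, key1, req, env
typing: well-typed — term : A
ordered: ✗ — uses contraction: env ×2; acc, val never used (weakening)
linear: ✗ — uses contraction: env ×2; acc, val never used (weakening)
affine: ✗ — uses contraction: env ×2
relevant: ✗ — acc, val never used (weakening)
unrestricted: ✓ — typability at A is all that's needed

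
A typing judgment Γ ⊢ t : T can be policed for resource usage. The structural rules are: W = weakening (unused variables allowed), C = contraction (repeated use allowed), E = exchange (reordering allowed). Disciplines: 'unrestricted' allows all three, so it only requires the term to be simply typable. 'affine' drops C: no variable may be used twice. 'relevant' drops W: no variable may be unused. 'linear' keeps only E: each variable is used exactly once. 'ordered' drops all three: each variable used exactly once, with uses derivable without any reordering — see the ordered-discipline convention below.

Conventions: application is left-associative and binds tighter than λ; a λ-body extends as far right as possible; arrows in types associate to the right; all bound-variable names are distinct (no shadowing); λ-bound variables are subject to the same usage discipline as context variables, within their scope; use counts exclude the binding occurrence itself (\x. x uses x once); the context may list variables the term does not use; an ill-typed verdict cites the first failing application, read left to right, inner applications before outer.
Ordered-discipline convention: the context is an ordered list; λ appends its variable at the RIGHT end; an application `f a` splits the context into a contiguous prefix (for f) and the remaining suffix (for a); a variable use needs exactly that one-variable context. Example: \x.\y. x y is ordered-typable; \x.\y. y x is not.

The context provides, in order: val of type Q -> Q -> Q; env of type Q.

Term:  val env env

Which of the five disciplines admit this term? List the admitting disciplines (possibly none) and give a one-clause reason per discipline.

admitted by: relevant, unrestricted
use counts: val ×1, env ×2
use order (left to right): val, env, env
typing: well-typed at Q
ordered: ✗, needs contraction — env ×2
linear: ✗, needs contraction — env ×2
affine: ✗, needs contraction — env ×2
relevant: ✓, at least one use each (val, env)
unrestricted: ✓, well-typed at Q; no restrictions here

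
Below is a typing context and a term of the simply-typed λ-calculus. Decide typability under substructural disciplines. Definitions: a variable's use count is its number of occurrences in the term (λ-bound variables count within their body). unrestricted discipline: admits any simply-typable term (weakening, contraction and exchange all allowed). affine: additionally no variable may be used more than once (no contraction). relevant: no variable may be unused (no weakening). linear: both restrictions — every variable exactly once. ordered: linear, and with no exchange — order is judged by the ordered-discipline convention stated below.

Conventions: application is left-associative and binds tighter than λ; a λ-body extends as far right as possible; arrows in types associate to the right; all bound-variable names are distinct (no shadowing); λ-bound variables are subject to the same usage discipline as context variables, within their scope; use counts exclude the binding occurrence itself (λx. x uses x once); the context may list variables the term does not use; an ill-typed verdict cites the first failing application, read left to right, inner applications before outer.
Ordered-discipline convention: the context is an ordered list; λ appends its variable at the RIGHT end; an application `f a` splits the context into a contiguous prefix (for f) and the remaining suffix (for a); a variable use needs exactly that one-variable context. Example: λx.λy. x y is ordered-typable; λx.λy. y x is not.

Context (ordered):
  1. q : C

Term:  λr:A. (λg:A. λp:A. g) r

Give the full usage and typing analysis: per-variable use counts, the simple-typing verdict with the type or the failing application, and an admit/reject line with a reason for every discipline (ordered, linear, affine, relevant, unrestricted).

variable uses: q: 0×, r [bound]: 1×, g [bound]: 1×, p [bound]: 0×
uses in reading order: g, r
typing: the term checks, with type A → A → A
ordered: ✗ — q, p left unused
linear: ✗ — q, p left unused
affine: ✓ — q, r, g, p: no repeats, contraction unneeded
relevant: ✗ — q, p left unused
unrestricted: ✓ — simply typable at A → A → A; W, C, E all held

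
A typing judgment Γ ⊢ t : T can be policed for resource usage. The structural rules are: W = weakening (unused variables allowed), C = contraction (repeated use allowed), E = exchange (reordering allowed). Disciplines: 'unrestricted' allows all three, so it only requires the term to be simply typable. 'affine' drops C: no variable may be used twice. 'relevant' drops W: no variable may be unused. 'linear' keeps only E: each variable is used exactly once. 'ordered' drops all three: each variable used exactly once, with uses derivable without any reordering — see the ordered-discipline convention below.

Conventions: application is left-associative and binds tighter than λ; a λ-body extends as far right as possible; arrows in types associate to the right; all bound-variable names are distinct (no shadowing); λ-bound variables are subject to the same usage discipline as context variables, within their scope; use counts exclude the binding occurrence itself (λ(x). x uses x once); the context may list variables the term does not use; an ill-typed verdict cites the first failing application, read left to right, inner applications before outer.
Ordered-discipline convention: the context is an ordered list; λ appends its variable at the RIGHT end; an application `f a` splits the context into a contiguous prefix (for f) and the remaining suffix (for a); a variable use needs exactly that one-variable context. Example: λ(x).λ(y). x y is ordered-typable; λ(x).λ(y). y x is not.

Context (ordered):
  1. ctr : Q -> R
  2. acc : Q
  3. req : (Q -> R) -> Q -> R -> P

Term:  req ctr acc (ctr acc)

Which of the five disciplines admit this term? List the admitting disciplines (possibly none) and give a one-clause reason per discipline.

admitted by: relevant, unrestricted
use counts: ctr: 2×, acc: 2×, req: 1×
left-to-right use order: req, ctr, acc, ctr, acc
typing: the term checks, with type P
ordered: ✗, uses contraction: ctr ×2, acc ×2
linear: ✗, uses contraction: ctr ×2, acc ×2
affine: ✗, uses contraction: ctr ×2, acc ×2
relevant: ✓, ctr, acc, req: all used, weakening unneeded
unrestricted: ✓, typability at P is all that's needed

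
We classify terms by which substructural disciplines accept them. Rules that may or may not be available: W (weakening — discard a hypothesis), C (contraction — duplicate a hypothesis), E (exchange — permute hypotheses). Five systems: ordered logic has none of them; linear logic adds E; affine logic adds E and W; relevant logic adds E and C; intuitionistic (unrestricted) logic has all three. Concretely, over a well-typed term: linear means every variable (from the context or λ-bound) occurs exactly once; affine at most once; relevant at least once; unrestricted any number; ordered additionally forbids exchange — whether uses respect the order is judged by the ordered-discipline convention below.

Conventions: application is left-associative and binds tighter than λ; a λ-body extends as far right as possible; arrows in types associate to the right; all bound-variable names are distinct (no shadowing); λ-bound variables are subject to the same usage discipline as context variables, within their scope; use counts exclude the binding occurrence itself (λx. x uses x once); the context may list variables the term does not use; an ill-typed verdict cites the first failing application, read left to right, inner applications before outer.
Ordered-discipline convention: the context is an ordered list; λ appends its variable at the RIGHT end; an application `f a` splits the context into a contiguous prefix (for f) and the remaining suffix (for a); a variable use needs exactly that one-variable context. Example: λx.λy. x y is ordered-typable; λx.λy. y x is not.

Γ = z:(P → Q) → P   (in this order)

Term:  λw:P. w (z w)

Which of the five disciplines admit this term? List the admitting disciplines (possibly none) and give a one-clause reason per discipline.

admitted by: none
usage: z: 1, w [bound]: 2
use order (left to right): w, z, w
typing: ill-typed: a function awaiting P → Q gets P
ordered: ✗, a type mismatch blocks all five
linear: ✗, the type mismatch rejects it
affine: ✗, not simply typable
relevant: ✗, fails simple typing
unrestricted: ✗, a type mismatch blocks all five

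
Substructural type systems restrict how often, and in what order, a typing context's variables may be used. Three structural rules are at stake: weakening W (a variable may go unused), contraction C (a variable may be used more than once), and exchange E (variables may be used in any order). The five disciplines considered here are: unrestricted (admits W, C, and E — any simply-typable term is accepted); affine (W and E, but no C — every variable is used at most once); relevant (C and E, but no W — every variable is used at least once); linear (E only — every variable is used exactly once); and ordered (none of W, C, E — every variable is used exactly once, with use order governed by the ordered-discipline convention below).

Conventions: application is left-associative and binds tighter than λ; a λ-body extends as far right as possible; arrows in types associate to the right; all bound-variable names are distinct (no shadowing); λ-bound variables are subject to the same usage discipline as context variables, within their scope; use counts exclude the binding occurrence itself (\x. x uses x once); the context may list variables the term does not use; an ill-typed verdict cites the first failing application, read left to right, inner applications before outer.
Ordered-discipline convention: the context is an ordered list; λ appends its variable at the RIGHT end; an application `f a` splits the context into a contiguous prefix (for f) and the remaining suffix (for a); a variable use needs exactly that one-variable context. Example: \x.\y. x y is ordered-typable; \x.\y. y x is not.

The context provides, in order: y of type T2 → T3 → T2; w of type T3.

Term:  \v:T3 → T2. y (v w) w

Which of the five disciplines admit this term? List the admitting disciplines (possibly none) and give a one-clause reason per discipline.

admitted by: relevant, unrestricted
use counts: y=1; w=2; v (λ-bound)=1
left-to-right use order: y, v, w, w
typing: ✓ — (T3 → T2) → T2
ordered: ✗, uses contraction: w ×2
linear: ✗, uses contraction: w ×2
affine: ✗, uses contraction: w ×2
relevant: ✓, none of y, w, v goes unused
unrestricted: ✓, simply typable at (T3 → T2) → T2; W, C, E all held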